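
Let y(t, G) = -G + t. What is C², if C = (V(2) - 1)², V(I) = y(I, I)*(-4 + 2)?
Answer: 1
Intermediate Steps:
y(t, G) = t - G
V(I) = 0 (V(I) = (I - I)*(-4 + 2) = 0*(-2) = 0)
C = 1 (C = (0 - 1)² = (-1)² = 1)
C² = 1² = 1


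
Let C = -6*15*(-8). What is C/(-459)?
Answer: -80/51 ≈ -1.5686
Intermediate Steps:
C = 720 (C = -90*(-8) = 720)
C/(-459) = 720/(-459) = 720*(-1/459) = -80/51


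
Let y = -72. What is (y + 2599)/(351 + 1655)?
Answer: 2527/2006 ≈ 1.2597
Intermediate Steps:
(y + 2599)/(351 + 1655) = (-72 + 2599)/(351 + 1655) = 2527/2006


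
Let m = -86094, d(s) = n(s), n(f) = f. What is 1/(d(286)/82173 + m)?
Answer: -6321/544200152 ≈ -1.1615e-5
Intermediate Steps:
d(s) = s
1/(d(286)/82173 + m) = 1/(286/82173 - 86094) = 1/(286*(1/82173) - 86094) = 1/(22/6321 - 86094) = 1/(-544200152/6321) = -6321/544200152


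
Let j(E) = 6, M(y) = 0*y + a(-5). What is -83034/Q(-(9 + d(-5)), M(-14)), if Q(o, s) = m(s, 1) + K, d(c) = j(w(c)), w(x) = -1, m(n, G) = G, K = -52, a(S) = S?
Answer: 27678/17 ≈ 1628.1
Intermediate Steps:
M(y) = -5 (M(y) = 0*y - 5 = 0 - 5 = -5)
d(c) = 6
Q(o, s) = -51 (Q(o, s) = 1 - 52 = -51)
-83034/Q(-(9 + d(-5)), M(-14)) = -83034/(-51) = -83034*(-1/51) = 27678/17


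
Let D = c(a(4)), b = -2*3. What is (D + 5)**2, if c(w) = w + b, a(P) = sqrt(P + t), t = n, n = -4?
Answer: 1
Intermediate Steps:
b = -6
t = -4
a(P) = sqrt(-4 + P) (a(P) = sqrt(P - 4) = sqrt(-4 + P))
c(w) = -6 + w (c(w) = w - 6 = -6 + w)
D = -6 (D = -6 + sqrt(-4 + 4) = -6 + sqrt(0) = -6 + 0 = -6)
(D + 5)**2 = (-6 + 5)**2 = (-1)**2 = 1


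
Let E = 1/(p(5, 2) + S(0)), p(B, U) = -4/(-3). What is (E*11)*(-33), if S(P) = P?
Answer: -1089/4 ≈ -272.25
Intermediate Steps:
p(B, U) = 4/3 (p(B, U) = -4*(-⅓) = 4/3)
E = ¾ (E = 1/(4/3 + 0) = 1/(4/3) = ¾ ≈ 0.75000)
(E*11)*(-33) = ((¾)*11)*(-33) = (33/4)*(-33) = -1089/4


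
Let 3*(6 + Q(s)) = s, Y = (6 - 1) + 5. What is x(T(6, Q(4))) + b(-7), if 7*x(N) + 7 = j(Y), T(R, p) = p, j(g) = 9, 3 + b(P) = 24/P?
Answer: -43/7 ≈ -6.1429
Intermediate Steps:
Y = 10 (Y = 5 + 5 = 10)
b(P) = -3 + 24/P
Q(s) = -6 + s/3
x(N) = 2/7 (x(N) = -1 + (1/7)*9 = -1 + 9/7 = 2/7)
x(T(6, Q(4))) + b(-7) = 2/7 + (-3 + 24/(-7)) = 2/7 + (-3 + 24*(-1/7)) = 2/7 + (-3 - 24/7) = 2/7 - 45/7 = -43/7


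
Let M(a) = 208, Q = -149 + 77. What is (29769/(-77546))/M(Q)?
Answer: -29769/16129568 ≈ -0.0018456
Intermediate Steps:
Q = -72
(29769/(-77546))/M(Q) = (29769/(-77546))/208 = (29769*(-1/77546))*(1/208) = -29769/77546*1/208 = -29769/16129568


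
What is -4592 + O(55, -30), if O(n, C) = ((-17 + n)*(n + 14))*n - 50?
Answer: 139568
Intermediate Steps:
O(n, C) = -50 + n*(-17 + n)*(14 + n) (O(n, C) = ((-17 + n)*(14 + n))*n - 50 = n*(-17 + n)*(14 + n) - 50 = -50 + n*(-17 + n)*(14 + n))
-4592 + O(55, -30) = -4592 + (-50 + 55³ - 238*55 - 3*55²) = -4592 + (-50 + 166375 - 13090 - 3*3025) = -4592 + (-50 + 166375 - 13090 - 9075) = -4592 + 144160 = 139568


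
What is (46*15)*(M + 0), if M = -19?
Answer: -13110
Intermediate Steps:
(46*15)*(M + 0) = (46*15)*(-19 + 0) = 690*(-19) = -13110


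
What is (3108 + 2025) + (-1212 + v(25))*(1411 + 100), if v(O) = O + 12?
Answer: -1770292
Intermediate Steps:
v(O) = 12 + O
(3108 + 2025) + (-1212 + v(25))*(1411 + 100) = (3108 + 2025) + (-1212 + (12 + 25))*(1411 + 100) = 5133 + (-1212 + 37)*1511 = 5133 - 1175*1511 = 5133 - 1775425 = -1770292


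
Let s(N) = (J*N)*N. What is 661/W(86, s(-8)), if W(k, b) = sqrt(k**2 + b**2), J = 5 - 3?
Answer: 661*sqrt(5945)/11890 ≈ 4.2864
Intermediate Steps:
J = 2
s(N) = 2*N**2 (s(N) = (2*N)*N = 2*N**2)
W(k, b) = sqrt(b**2 + k**2)
661/W(86, s(-8)) = 661/(sqrt((2*(-8)**2)**2 + 86**2)) = 661/(sqrt((2*64)**2 + 7396)) = 661/(sqrt(128**2 + 7396)) = 661/(sqrt(16384 + 7396)) = 661/(sqrt(23780)) = 661/((2*sqrt(5945))) = 661*(sqrt(5945)/11890) = 661*sqrt(5945)/11890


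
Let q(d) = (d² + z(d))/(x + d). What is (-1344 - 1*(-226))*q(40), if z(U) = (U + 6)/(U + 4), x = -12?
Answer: -19689657/308 ≈ -63927.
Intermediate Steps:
z(U) = (6 + U)/(4 + U)
q(d) = (d² + (6 + d)/(4 + d))/(-12 + d)
(-1344 - 1*(-226))*q(40) = (-1344 - 1*(-226))*((6 + 40 + 40²*(4 + 40))/((-12 + 40)*(4 + 40))) = (-1344 + 226)*((6 + 40 + 1600*44)/(28*44)) = -559*(6 + 40 + 70400)/(14*44) = -559*70446/(14*44) = -1118*35223/616 = -19689657/308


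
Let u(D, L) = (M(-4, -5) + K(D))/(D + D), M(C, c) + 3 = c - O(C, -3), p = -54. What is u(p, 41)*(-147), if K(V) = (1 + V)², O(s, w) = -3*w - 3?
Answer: 136955/36 ≈ 3804.3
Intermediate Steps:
O(s, w) = -3 - 3*w
M(C, c) = -9 + c (M(C, c) = -3 + (c - (-3 - 3*(-3))) = -3 + (c - (-3 + 9)) = -3 + (c - 1*6) = -3 + (c - 6) = -3 + (-6 + c) = -9 + c)
u(D, L) = (-14 + (1 + D)²)/(2*D) (u(D, L) = ((-9 - 5) + (1 + D)²)/(D + D) = (-14 + (1 + D)²)/((2*D)) = (-14 + (1 + D)²)*(1/(2*D)) = (-14 + (1 + D)²)/(2*D))
u(p, 41)*(-147) = ((½)*(-14 + (1 - 54)²)/(-54))*(-147) = ((½)*(-1/54)*(-14 + (-53)²))*(-147) = ((½)*(-1/54)*(-14 + 2809))*(-147) = ((½)*(-1/54)*2795)*(-147) = -2795/108*(-147) = 136955/36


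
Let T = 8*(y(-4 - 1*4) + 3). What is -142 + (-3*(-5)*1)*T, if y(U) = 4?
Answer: 698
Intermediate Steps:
T = 56 (T = 8*(4 + 3) = 8*7 = 56)
-142 + (-3*(-5)*1)*T = -142 + (-3*(-5)*1)*56 = -142 + (15*1)*56 = -142 + 15*56 = -142 + 840 = 698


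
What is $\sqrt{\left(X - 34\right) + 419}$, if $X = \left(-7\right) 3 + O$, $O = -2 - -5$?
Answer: $\sqrt{367} \approx 19.157$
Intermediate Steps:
$O = 3$ ($O = -2 + 5 = 3$)
$X = -18$ ($X = \left(-7\right) 3 + 3 = -21 + 3 = -18$)
$\sqrt{\left(X - 34\right) + 419} = \sqrt{\left(-18 - 34\right) + 419} = \sqrt{-52 + 419} = \sqrt{367}$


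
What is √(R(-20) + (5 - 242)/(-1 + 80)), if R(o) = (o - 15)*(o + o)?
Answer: √1397 ≈ 37.376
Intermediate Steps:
R(o) = 2*o*(-15 + o) (R(o) = (-15 + o)*(2*o) = 2*o*(-15 + o))
√(R(-20) + (5 - 242)/(-1 + 80)) = √(2*(-20)*(-15 - 20) + (5 - 242)/(-1 + 80)) = √(2*(-20)*(-35) - 237/79) = √(1400 - 237*1/79) = √(1400 - 3) = √1397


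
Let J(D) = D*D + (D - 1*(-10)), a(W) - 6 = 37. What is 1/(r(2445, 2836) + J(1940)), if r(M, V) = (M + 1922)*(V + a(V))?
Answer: 1/16338143 ≈ 6.1206e-8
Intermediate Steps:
a(W) = 43 (a(W) = 6 + 37 = 43)
r(M, V) = (43 + V)*(1922 + M) (r(M, V) = (M + 1922)*(V + 43) = (1922 + M)*(43 + V) = (43 + V)*(1922 + M))
J(D) = 10 + D + D² (J(D) = D² + (D + 10) = D² + (10 + D) = 10 + D + D²)
1/(r(2445, 2836) + J(1940)) = 1/((82646 + 43*2445 + 1922*2836 + 2445*2836) + (10 + 1940 + 1940²)) = 1/((82646 + 105135 + 5450792 + 6934020) + (10 + 1940 + 3763600)) = 1/(12572593 + 3765550) = 1/16338143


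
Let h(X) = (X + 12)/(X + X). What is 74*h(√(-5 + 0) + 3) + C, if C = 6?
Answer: 967/7 - 222*I*√5/7 ≈ 138.14 - 70.915*I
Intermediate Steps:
h(X) = (12 + X)/(2*X) (h(X) = (12 + X)/((2*X)) = (12 + X)*(1/(2*X)) = (12 + X)/(2*X))
74*h(√(-5 + 0) + 3) + C = 74*((12 + (√(-5 + 0) + 3))/(2*(√(-5 + 0) + 3))) + 6 = 74*((12 + (√(-5) + 3))/(2*(√(-5) + 3))) + 6 = 74*((12 + (I*√5 + 3))/(2*(I*√5 + 3))) + 6 = 74*((12 + (3 + I*√5))/(2*(3 + I*√5))) + 6 = 74*((15 + I*√5)/(2*(3 + I*√5))) + 6 = 37*(15 + I*√5)/(3 + I*√5) + 6 = 6 + 37*(15 + I*√5)/(3 + I*√5)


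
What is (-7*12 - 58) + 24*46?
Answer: 962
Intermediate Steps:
(-7*12 - 58) + 24*46 = (-84 - 58) + 1104 = -142 + 1104 = 962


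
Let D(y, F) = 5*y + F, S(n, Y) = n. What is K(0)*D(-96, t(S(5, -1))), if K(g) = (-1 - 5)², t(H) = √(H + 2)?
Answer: -17280 + 36*√7 ≈ -17185.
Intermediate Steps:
t(H) = √(2 + H)
D(y, F) = F + 5*y
K(g) = 36 (K(g) = (-6)² = 36)
K(0)*D(-96, t(S(5, -1))) = 36*(√(2 + 5) + 5*(-96)) = 36*(√7 - 480) = 36*(-480 + √7) = -17280 + 36*√7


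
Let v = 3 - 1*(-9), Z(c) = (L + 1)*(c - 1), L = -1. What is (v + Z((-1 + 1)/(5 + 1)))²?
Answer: 144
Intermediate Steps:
Z(c) = 0 (Z(c) = (-1 + 1)*(c - 1) = 0*(-1 + c) = 0)
v = 12 (v = 3 + 9 = 12)
(v + Z((-1 + 1)/(5 + 1)))² = (12 + 0)² = 12² = 144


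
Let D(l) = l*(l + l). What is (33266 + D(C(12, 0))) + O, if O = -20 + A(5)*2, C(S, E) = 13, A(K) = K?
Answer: 33594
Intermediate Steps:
O = -10 (O = -20 + 5*2 = -20 + 10 = -10)
D(l) = 2*l**2 (D(l) = l*(2*l) = 2*l**2)
(33266 + D(C(12, 0))) + O = (33266 + 2*13**2) - 10 = (33266 + 2*169) - 10 = (33266 + 338) - 10 = 33604 - 10 = 33594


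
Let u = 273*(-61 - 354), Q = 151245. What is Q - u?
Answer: 264540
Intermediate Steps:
u = -113295 (u = 273*(-415) = -113295)
Q - u = 151245 - 1*(-113295) = 151245 + 113295 = 264540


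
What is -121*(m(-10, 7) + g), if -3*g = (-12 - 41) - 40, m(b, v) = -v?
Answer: -2904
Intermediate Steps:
g = 31 (g = -((-12 - 41) - 40)/3 = -(-53 - 40)/3 = -1/3*(-93) = 31)
-121*(m(-10, 7) + g) = -121*(-1*7 + 31) = -121*(-7 + 31) = -121*24 = -2904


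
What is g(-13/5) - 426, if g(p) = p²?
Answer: -10481/25 ≈ -419.24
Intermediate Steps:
g(-13/5) - 426 = (-13/5)² - 426 = 169/25 - 426 = -10481/25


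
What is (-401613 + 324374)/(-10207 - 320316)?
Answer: 77239/330523 ≈ 0.23369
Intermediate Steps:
(-401613 + 324374)/(-10207 - 320316) = -77239/(-330523) = -77239*(-1/330523) = 77239/330523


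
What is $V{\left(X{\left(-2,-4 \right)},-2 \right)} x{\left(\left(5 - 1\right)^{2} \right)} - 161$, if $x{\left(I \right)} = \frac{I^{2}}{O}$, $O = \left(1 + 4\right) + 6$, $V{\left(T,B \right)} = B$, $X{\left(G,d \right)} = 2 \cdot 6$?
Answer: $- \frac{2283}{11} \approx -207.55$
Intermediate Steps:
$X{\left(G,d \right)} = 12$
$O = 11$ ($O = 5 + 6 = 11$)
$x{\left(I \right)} = \frac{I^{2}}{11}$
$V{\left(X{\left(-2,-4 \right)},-2 \right)} x{\left(\left(5 - 1\right)^{2} \right)} - 161 = - 2 \frac{\left(\left(5 - 1\right)^{2}\right)^{2}}{11} - 161 = - 2 \frac{\left(4^{2}\right)^{2}}{11} - 161 = - 2 \frac{16^{2}}{11} - 161 = - 2 \cdot \frac{1}{11} \cdot 256 - 161 = \left(-2\right) \frac{256}{11} - 161 = - \frac{512}{11} - 161 = - \frac{2283}{11}$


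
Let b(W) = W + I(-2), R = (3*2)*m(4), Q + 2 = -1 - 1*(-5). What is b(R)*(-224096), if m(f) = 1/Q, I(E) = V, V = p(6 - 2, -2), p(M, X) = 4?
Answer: -1568672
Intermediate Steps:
V = 4
Q = 2 (Q = -2 + (-1 - 1*(-5)) = -2 + (-1 + 5) = -2 + 4 = 2)
I(E) = 4
m(f) = 1/2
R = 3 (R = (3*2)*(1/2) = 6*(1/2) = 3)
b(W) = 4 + W (b(W) = W + 4 = 4 + W)
b(R)*(-224096) = (4 + 3)*(-224096) = 7*(-224096) = -1568672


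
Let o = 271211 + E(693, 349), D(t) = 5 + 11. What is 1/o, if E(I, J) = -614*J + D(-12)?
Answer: 1/56941 ≈ 1.7562e-5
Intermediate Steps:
D(t) = 16
E(I, J) = 16 - 614*J (E(I, J) = -614*J + 16 = 16 - 614*J)
o = 56941 (o = 271211 + (16 - 614*349) = 271211 + (16 - 214286) = 271211 - 214270 = 56941)
1/o = 1/56941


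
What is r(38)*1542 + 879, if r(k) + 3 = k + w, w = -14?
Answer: 33261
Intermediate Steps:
r(k) = -17 + k (r(k) = -3 + (k - 14) = -3 + (-14 + k) = -17 + k)
r(38)*1542 + 879 = (-17 + 38)*1542 + 879 = 21*1542 + 879 = 32382 + 879 = 33261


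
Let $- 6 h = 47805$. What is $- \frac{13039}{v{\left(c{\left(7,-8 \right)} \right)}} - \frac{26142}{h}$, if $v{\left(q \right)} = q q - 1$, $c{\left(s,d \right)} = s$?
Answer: $- \frac{205266833}{764880} \approx -268.36$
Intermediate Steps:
$v{\left(q \right)} = -1 + q^{2}$ ($v{\left(q \right)} = q^{2} - 1 = -1 + q^{2}$)
$h = - \frac{15935}{2}$ ($h = \left(- \frac{1}{6}\right) 47805 = - \frac{15935}{2} \approx -7967.5$)
$- \frac{13039}{v{\left(c{\left(7,-8 \right)} \right)}} - \frac{26142}{h} = - \frac{13039}{-1 + 7^{2}} - \frac{26142}{- \frac{15935}{2}} = - \frac{13039}{-1 + 49} - - \frac{52284}{15935} = - \frac{13039}{48} + \frac{52284}{15935} = - \frac{205266833}{764880}$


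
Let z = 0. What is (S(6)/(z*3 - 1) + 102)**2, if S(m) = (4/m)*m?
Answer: 9604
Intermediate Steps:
S(m) = 4
(S(6)/(z*3 - 1) + 102)**2 = (4/(0*3 - 1) + 102)**2 = (4/(0 - 1) + 102)**2 = (4/(-1) + 102)**2 = (4*(-1) + 102)**2 = (-4 + 102)**2 = 98**2 = 9604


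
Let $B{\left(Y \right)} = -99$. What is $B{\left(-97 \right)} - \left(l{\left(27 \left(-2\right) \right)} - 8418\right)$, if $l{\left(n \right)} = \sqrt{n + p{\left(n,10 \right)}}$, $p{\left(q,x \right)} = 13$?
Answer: $8319 - i \sqrt{41} \approx 8319.0 - 6.4031 i$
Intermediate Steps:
$l{\left(n \right)} = \sqrt{13 + n}$ ($l{\left(n \right)} = \sqrt{n + 13} = \sqrt{13 + n}$)
$B{\left(-97 \right)} - \left(l{\left(27 \left(-2\right) \right)} - 8418\right) = -99 - \left(\sqrt{13 + 27 \left(-2\right)} - 8418\right) = -99 - \left(\sqrt{13 - 54} - 8418\right) = -99 - \left(\sqrt{-41} - 8418\right) = -99 - \left(i \sqrt{41} - 8418\right) = -99 - \left(-8418 + i \sqrt{41}\right) = -99 + \left(8418 - i \sqrt{41}\right) = 8319 - i \sqrt{41}$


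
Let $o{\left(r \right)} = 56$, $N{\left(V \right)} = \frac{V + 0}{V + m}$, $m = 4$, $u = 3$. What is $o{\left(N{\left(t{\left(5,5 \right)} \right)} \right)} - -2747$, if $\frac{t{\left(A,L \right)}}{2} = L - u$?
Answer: $2803$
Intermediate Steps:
$t{\left(A,L \right)} = -6 + 2 L$ ($t{\left(A,L \right)} = 2 \left(L - 3\right) = 2 \left(-3 + L\right) = -6 + 2 L$)
$N{\left(V \right)} = \frac{V}{4 + V}$ ($N{\left(V \right)} = \frac{V + 0}{V + 4} = \frac{V}{4 + V}$)
$o{\left(N{\left(t{\left(5,5 \right)} \right)} \right)} - -2747 = 56 - -2747 = 56 + 2747 = 2803$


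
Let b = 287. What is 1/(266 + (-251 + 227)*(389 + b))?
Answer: -1/15958 ≈ -6.2665e-5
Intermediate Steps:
1/(266 + (-251 + 227)*(389 + b)) = 1/(266 + (-251 + 227)*(389 + 287)) = 1/(266 - 24*676) = 1/(266 - 16224) = 1/(-15958) = -1/15958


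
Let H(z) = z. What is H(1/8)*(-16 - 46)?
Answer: -31/4 ≈ -7.7500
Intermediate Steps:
H(1/8)*(-16 - 46) = (-16 - 46)/8 = (1/8)*(-62) = -31/4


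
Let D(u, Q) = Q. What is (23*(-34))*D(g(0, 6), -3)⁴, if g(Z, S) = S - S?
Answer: -63342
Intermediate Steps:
g(Z, S) = 0
(23*(-34))*D(g(0, 6), -3)⁴ = (23*(-34))*(-3)⁴ = -782*81 = -63342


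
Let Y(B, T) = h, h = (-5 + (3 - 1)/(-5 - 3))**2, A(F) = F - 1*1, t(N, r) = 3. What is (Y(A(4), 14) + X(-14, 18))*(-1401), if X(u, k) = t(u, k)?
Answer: -685089/16 ≈ -42818.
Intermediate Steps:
A(F) = -1 + F (A(F) = F - 1 = -1 + F)
X(u, k) = 3
h = 441/16 (h = (-5 + 2/(-8))**2 = (-5 + 2*(-1/8))**2 = (-5 - 1/4)**2 = (-21/4)**2 = 441/16 ≈ 27.563)
Y(B, T) = 441/16
(Y(A(4), 14) + X(-14, 18))*(-1401) = (441/16 + 3)*(-1401) = (489/16)*(-1401) = -685089/16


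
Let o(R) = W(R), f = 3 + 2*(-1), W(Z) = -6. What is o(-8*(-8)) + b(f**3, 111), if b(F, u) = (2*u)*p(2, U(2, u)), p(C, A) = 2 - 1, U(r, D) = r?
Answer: 216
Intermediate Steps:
p(C, A) = 1
f = 1 (f = 3 - 2 = 1)
b(F, u) = 2*u (b(F, u) = (2*u)*1 = 2*u)
o(R) = -6
o(-8*(-8)) + b(f**3, 111) = -6 + 2*111 = -6 + 222 = 216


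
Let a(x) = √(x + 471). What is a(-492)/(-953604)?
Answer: -I*√21/953604 ≈ -4.8055e-6*I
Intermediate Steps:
a(x) = √(471 + x)
a(-492)/(-953604) = √(471 - 492)/(-953604) = √(-21)*(-1/953604) = (I*√21)*(-1/953604) = -I*√21/953604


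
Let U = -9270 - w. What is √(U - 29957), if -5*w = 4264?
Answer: 3*I*√106595/5 ≈ 195.89*I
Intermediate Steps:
w = -4264/5 (w = -⅕*4264 = -4264/5 ≈ -852.80)
U = -42086/5 (U = -9270 - 1*(-4264/5) = -9270 + 4264/5 = -42086/5 ≈ -8417.2)
√(U - 29957) = √(-42086/5 - 29957) = √(-191871/5) = 3*I*√106595/5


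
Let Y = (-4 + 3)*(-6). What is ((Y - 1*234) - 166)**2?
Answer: 155236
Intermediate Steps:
Y = 6 (Y = -1*(-6) = 6)
((Y - 1*234) - 166)**2 = ((6 - 1*234) - 166)**2 = ((6 - 234) - 166)**2 = (-228 - 166)**2 = (-394)**2 = 155236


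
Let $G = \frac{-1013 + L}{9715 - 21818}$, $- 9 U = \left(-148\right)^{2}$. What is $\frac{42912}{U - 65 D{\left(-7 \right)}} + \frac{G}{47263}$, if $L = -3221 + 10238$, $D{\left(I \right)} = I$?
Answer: $- \frac{11627388752092}{536167210579} \approx -21.686$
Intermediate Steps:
$U = - \frac{21904}{9}$ ($U = - \frac{\left(-148\right)^{2}}{9} = \left(- \frac{1}{9}\right) 21904 = - \frac{21904}{9} \approx -2433.8$)
$L = 7017$
$G = - \frac{316}{637}$ ($G = \frac{-1013 + 7017}{9715 - 21818} = \frac{6004}{-12103} = 6004 \left(- \frac{1}{12103}\right) = - \frac{316}{637} \approx -0.49608$)
$\frac{42912}{U - 65 D{\left(-7 \right)}} + \frac{G}{47263} = \frac{42912}{- \frac{21904}{9} - 65 \left(-7\right)} - \frac{316}{637 \cdot 47263} = \frac{42912}{- \frac{21904}{9} - -455} - \frac{316}{30106531} = \frac{42912}{- \frac{21904}{9} + 455} - \frac{316}{30106531} = \frac{42912}{- \frac{17809}{9}} - \frac{316}{30106531} = 42912 \left(- \frac{9}{17809}\right) - \frac{316}{30106531} = - \frac{386208}{17809} - \frac{316}{30106531} = - \frac{11627388752092}{536167210579}$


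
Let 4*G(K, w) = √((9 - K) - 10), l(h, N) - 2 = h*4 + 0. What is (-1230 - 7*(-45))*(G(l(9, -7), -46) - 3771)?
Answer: 3450465 - 915*I*√39/4 ≈ 3.4505e+6 - 1428.5*I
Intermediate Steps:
l(h, N) = 2 + 4*h (l(h, N) = 2 + (h*4 + 0) = 2 + (4*h + 0) = 2 + 4*h)
G(K, w) = √(-1 - K)/4 (G(K, w) = √((9 - K) - 10)/4 = √(-1 - K)/4)
(-1230 - 7*(-45))*(G(l(9, -7), -46) - 3771) = (-1230 - 7*(-45))*(√(-1 - (2 + 4*9))/4 - 3771) = (-1230 + 315)*(√(-1 - (2 + 36))/4 - 3771) = -915*(√(-1 - 1*38)/4 - 3771) = -915*(√(-1 - 38)/4 - 3771) = -915*(√(-39)/4 - 3771) = -915*((I*√39)/4 - 3771) = -915*(I*√39/4 - 3771) = -915*(-3771 + I*√39/4) = 3450465 - 915*I*√39/4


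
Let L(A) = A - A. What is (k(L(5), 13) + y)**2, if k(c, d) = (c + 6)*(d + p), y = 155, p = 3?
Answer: 63001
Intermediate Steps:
L(A) = 0
k(c, d) = (3 + d)*(6 + c) (k(c, d) = (c + 6)*(d + 3) = (6 + c)*(3 + d) = (3 + d)*(6 + c))
(k(L(5), 13) + y)**2 = ((18 + 3*0 + 6*13 + 0*13) + 155)**2 = ((18 + 0 + 78 + 0) + 155)**2 = (96 + 155)**2 = 251**2 = 63001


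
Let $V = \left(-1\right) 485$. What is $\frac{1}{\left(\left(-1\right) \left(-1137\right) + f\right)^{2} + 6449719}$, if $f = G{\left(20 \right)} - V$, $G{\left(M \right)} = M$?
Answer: $\frac{1}{9145883} \approx 1.0934 \cdot 10^{-7}$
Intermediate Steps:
$V = -485$
$f = 505$ ($f = 20 - -485 = 20 + 485 = 505$)
$\frac{1}{\left(\left(-1\right) \left(-1137\right) + f\right)^{2} + 6449719} = \frac{1}{\left(\left(-1\right) \left(-1137\right) + 505\right)^{2} + 6449719} = \frac{1}{\left(1137 + 505\right)^{2} + 6449719} = \frac{1}{1642^{2} + 6449719} = \frac{1}{2696164 + 6449719} = \frac{1}{9145883}$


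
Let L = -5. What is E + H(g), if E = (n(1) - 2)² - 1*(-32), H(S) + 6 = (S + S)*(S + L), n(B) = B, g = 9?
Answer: 99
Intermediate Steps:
H(S) = -6 + 2*S*(-5 + S) (H(S) = -6 + (S + S)*(S - 5) = -6 + (2*S)*(-5 + S) = -6 + 2*S*(-5 + S))
E = 33 (E = (1 - 2)² - 1*(-32) = (-1)² + 32 = 1 + 32 = 33)
E + H(g) = 33 + (-6 - 10*9 + 2*9²) = 33 + (-6 - 90 + 2*81) = 33 + (-6 - 90 + 162) = 33 + 66 = 99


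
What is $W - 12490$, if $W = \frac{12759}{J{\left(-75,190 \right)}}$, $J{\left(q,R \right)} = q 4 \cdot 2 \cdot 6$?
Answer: $- \frac{14992253}{1200} \approx -12494.0$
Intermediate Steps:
$J{\left(q,R \right)} = 48 q$ ($J{\left(q,R \right)} = 4 q 12 = 48 q$)
$W = - \frac{4253}{1200}$ ($W = \frac{12759}{48 \left(-75\right)} = \frac{12759}{-3600} = 12759 \left(- \frac{1}{3600}\right) = - \frac{4253}{1200} \approx -3.5442$)
$W - 12490 = - \frac{4253}{1200} - 12490 = - \frac{14992253}{1200}$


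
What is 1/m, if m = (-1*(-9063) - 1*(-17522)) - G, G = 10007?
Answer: 1/16578 ≈ 6.0321e-5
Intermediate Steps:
m = 16578 (m = (-1*(-9063) - 1*(-17522)) - 1*10007 = (9063 + 17522) - 10007 = 26585 - 10007 = 16578)
1/m = 1/16578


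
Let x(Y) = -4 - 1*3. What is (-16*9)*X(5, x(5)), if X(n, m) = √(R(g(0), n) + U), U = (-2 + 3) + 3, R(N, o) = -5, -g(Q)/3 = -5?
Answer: -144*I ≈ -144.0*I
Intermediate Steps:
g(Q) = 15 (g(Q) = -3*(-5) = 15)
x(Y) = -7 (x(Y) = -4 - 3 = -7)
U = 4 (U = 1 + 3 = 4)
X(n, m) = I (X(n, m) = √(-5 + 4) = √(-1) = I)
(-16*9)*X(5, x(5)) = (-16*9)*I = -144*I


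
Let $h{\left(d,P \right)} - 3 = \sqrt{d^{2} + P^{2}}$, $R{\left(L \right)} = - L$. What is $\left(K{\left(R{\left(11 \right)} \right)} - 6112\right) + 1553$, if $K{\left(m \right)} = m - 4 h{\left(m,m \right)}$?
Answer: $-4582 - 44 \sqrt{2} \approx -4644.2$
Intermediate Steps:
$h{\left(d,P \right)} = 3 + \sqrt{P^{2} + d^{2}}$ ($h{\left(d,P \right)} = 3 + \sqrt{d^{2} + P^{2}} = 3 + \sqrt{P^{2} + d^{2}}$)
$K{\left(m \right)} = -12 + m - 4 \sqrt{2} \sqrt{m^{2}}$ ($K{\left(m \right)} = m - 4 \left(3 + \sqrt{m^{2} + m^{2}}\right) = m - 4 \left(3 + \sqrt{2 m^{2}}\right) = m - 4 \left(3 + \sqrt{2} \sqrt{m^{2}}\right) = m - \left(12 + 4 \sqrt{2} \sqrt{m^{2}}\right) = -12 + m - 4 \sqrt{2} \sqrt{m^{2}}$)
$\left(K{\left(R{\left(11 \right)} \right)} - 6112\right) + 1553 = \left(\left(-12 - 11 - 4 \sqrt{2} \sqrt{\left(\left(-1\right) 11\right)^{2}}\right) - 6112\right) + 1553 = \left(\left(-12 - 11 - 4 \sqrt{2} \sqrt{\left(-11\right)^{2}}\right) - 6112\right) + 1553 = \left(\left(-12 - 11 - 4 \sqrt{2} \sqrt{121}\right) - 6112\right) + 1553 = \left(\left(-12 - 11 - 4 \sqrt{2} \cdot 11\right) - 6112\right) + 1553 = \left(\left(-12 - 11 - 44 \sqrt{2}\right) - 6112\right) + 1553 = \left(\left(-23 - 44 \sqrt{2}\right) - 6112\right) + 1553 = \left(-6135 - 44 \sqrt{2}\right) + 1553 = -4582 - 44 \sqrt{2}$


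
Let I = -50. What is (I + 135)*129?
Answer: 10965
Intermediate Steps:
(I + 135)*129 = (-50 + 135)*129 = 85*129 = 10965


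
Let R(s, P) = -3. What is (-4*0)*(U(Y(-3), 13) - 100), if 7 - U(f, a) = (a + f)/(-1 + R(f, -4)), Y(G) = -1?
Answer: 0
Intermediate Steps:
U(f, a) = 7 + a/4 + f/4 (U(f, a) = 7 - (a + f)/(-1 - 3) = 7 - (a + f)/(-4) = 7 - (a + f)*(-1)/4 = 7 - (-a/4 - f/4) = 7 + (a/4 + f/4) = 7 + a/4 + f/4)
(-4*0)*(U(Y(-3), 13) - 100) = (-4*0)*((7 + (1/4)*13 + (1/4)*(-1)) - 100) = 0*((7 + 13/4 - 1/4) - 100) = 0*(10 - 100) = 0*(-90) = 0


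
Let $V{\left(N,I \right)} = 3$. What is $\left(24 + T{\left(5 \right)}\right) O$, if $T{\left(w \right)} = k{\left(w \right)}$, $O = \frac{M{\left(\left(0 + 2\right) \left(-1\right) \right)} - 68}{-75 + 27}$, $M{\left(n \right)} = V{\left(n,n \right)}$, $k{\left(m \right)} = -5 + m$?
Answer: $\frac{65}{2} \approx 32.5$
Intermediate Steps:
$M{\left(n \right)} = 3$
$O = \frac{65}{48}$ ($O = \frac{3 - 68}{-75 + 27} = - \frac{65}{-48} = \left(-65\right) \left(- \frac{1}{48}\right) = \frac{65}{48} \approx 1.3542$)
$T{\left(w \right)} = -5 + w$
$\left(24 + T{\left(5 \right)}\right) O = \left(24 + \left(-5 + 5\right)\right) \frac{65}{48} = \left(24 + 0\right) \frac{65}{48} = 24 \cdot \frac{65}{48} = \frac{65}{2}$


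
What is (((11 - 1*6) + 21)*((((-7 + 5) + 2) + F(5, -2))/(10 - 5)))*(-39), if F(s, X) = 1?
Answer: -1014/5 ≈ -202.80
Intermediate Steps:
(((11 - 1*6) + 21)*((((-7 + 5) + 2) + F(5, -2))/(10 - 5)))*(-39) = (((11 - 1*6) + 21)*((((-7 + 5) + 2) + 1)/(10 - 5)))*(-39) = (((11 - 6) + 21)*(((-2 + 2) + 1)/5))*(-39) = ((5 + 21)*((0 + 1)*(⅕)))*(-39) = (26*(1*(⅕)))*(-39) = (26*(⅕))*(-39) = (26/5)*(-39) = -1014/5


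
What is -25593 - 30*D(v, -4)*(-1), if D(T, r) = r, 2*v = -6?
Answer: -25713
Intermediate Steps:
v = -3 (v = (½)*(-6) = -3)
-25593 - 30*D(v, -4)*(-1) = -25593 - 30*(-4)*(-1) = -25593 + 120*(-1) = -25593 - 120 = -25713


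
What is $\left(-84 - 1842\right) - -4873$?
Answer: $2947$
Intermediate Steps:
$\left(-84 - 1842\right) - -4873 = \left(-84 - 1842\right) + 4873 = -1926 + 4873 = 2947$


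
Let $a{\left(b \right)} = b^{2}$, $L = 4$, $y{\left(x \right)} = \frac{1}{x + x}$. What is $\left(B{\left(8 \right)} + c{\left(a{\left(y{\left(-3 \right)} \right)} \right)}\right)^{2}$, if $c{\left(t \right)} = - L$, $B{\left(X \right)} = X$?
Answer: $16$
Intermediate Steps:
$y{\left(x \right)} = \frac{1}{2 x}$
$c{\left(t \right)} = -4$ ($c{\left(t \right)} = \left(-1\right) 4 = -4$)
$\left(B{\left(8 \right)} + c{\left(a{\left(y{\left(-3 \right)} \right)} \right)}\right)^{2} = \left(8 - 4\right)^{2} = 4^{2} = 16$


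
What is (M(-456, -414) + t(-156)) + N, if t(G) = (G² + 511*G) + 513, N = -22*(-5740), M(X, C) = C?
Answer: 70999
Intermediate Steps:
N = 126280
t(G) = 513 + G² + 511*G
(M(-456, -414) + t(-156)) + N = (-414 + (513 + (-156)² + 511*(-156))) + 126280 = (-414 + (513 + 24336 - 79716)) + 126280 = (-414 - 54867) + 126280 = -55281 + 126280 = 70999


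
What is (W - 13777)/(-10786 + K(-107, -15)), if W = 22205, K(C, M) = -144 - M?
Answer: -8428/10915 ≈ -0.77215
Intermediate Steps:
(W - 13777)/(-10786 + K(-107, -15)) = (22205 - 13777)/(-10786 + (-144 - 1*(-15))) = 8428/(-10786 + (-144 + 15)) = 8428/(-10786 - 129) = 8428/(-10915) = 8428*(-1/10915) = -8428/10915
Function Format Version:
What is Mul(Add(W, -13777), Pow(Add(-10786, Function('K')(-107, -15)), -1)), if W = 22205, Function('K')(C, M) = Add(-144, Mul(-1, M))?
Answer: Rational(-8428, 10915) ≈ -0.77215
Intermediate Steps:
Mul(Add(W, -13777), Pow(Add(-10786, Function('K')(-107, -15)), -1)) = Mul(Add(22205, -13777), Pow(Add(-10786, Add(-144, Mul(-1, -15))), -1)) = Mul(8428, Pow(Add(-10786, Add(-144, 15)), -1)) = Mul(8428, Pow(Add(-10786, -129), -1)) = Mul(8428, Pow(-10915, -1)) = Mul(8428, Rational(-1, 10915)) = Rational(-8428, 10915)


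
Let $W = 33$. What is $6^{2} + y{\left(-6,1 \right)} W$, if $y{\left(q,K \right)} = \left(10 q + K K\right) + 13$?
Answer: $-1482$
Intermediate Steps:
$y{\left(q,K \right)} = 13 + K^{2} + 10 q$ ($y{\left(q,K \right)} = \left(10 q + K^{2}\right) + 13 = \left(K^{2} + 10 q\right) + 13 = 13 + K^{2} + 10 q$)
$6^{2} + y{\left(-6,1 \right)} W = 6^{2} + \left(13 + 1^{2} + 10 \left(-6\right)\right) 33 = 36 + \left(13 + 1 - 60\right) 33 = 36 - 1518 = -1482$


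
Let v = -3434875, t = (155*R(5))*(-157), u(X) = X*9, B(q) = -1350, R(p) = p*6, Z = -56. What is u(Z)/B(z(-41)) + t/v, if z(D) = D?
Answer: 1207442/2060925 ≈ 0.58587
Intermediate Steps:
R(p) = 6*p
u(X) = 9*X
t = -730050 (t = (155*(6*5))*(-157) = (155*30)*(-157) = 4650*(-157) = -730050)
u(Z)/B(z(-41)) + t/v = (9*(-56))/(-1350) - 730050/(-3434875) = -504*(-1/1350) - 730050*(-1/3434875) = 28/75 + 29202/137395 = 1207442/2060925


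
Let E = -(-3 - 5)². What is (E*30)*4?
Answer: -7680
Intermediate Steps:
E = -64 (E = -1*(-8)² = -1*64 = -64)
(E*30)*4 = -64*30*4 = -1920*4 = -7680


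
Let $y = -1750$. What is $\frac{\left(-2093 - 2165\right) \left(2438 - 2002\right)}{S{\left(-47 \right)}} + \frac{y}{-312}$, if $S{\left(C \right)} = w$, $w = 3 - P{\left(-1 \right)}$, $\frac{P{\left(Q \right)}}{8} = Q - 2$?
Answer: $- \frac{96529501}{1404} \approx -68753.0$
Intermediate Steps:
$P{\left(Q \right)} = -16 + 8 Q$ ($P{\left(Q \right)} = 8 \left(Q - 2\right) = 8 \left(-2 + Q\right) = -16 + 8 Q$)
$w = 27$ ($w = 3 - \left(-16 + 8 \left(-1\right)\right) = 3 - \left(-16 - 8\right) = 3 - -24 = 3 + 24 = 27$)
$S{\left(C \right)} = 27$
$\frac{\left(-2093 - 2165\right) \left(2438 - 2002\right)}{S{\left(-47 \right)}} + \frac{y}{-312} = \frac{\left(-2093 - 2165\right) \left(2438 - 2002\right)}{27} - \frac{1750}{-312} = \left(-4258\right) 436 \cdot \frac{1}{27} - - \frac{875}{156} = \left(-1856488\right) \frac{1}{27} + \frac{875}{156} = - \frac{1856488}{27} + \frac{875}{156} = - \frac{96529501}{1404}$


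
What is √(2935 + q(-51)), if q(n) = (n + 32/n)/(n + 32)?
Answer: 2*√689600478/969 ≈ 54.201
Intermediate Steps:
q(n) = (n + 32/n)/(32 + n)
√(2935 + q(-51)) = √(2935 + (32 + (-51)²)/((-51)*(32 - 51))) = √(2935 - 1/51*(32 + 2601)/(-19)) = √(2935 - 1/51*(-1/19)*2633) = √(2935 + 2633/969) = √(2846648/969) = 2*√689600478/969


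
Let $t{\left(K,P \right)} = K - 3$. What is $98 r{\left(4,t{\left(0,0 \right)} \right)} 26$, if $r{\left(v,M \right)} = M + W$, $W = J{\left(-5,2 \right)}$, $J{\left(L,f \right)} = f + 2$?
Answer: $2548$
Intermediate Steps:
$t{\left(K,P \right)} = -3 + K$
$J{\left(L,f \right)} = 2 + f$
$W = 4$ ($W = 2 + 2 = 4$)
$r{\left(v,M \right)} = 4 + M$ ($r{\left(v,M \right)} = M + 4 = 4 + M$)
$98 r{\left(4,t{\left(0,0 \right)} \right)} 26 = 98 \left(4 + \left(-3 + 0\right)\right) 26 = 98 \left(4 - 3\right) 26 = 98 \cdot 1 \cdot 26 = 98 \cdot 26 = 2548$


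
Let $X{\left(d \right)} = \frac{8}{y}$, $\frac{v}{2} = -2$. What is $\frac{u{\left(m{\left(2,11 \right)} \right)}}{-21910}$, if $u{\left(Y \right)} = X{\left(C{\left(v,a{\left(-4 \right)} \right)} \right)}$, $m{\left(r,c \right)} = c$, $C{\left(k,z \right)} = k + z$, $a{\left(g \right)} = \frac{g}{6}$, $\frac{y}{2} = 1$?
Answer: $- \frac{2}{10955} \approx -0.00018257$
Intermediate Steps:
$y = 2$ ($y = 2 \cdot 1 = 2$)
$v = -4$ ($v = 2 \left(-2\right) = -4$)
$a{\left(g \right)} = \frac{g}{6}$ ($a{\left(g \right)} = g \frac{1}{6} = \frac{g}{6}$)
$X{\left(d \right)} = 4$ ($X{\left(d \right)} = \frac{8}{2} = 8 \cdot \frac{1}{2} = 4$)
$u{\left(Y \right)} = 4$
$\frac{u{\left(m{\left(2,11 \right)} \right)}}{-21910} = \frac{4}{-21910} = 4 \left(- \frac{1}{21910}\right) = - \frac{2}{10955}$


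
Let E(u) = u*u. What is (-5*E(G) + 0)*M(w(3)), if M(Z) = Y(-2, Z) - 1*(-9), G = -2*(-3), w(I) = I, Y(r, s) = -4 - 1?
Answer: -720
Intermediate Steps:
Y(r, s) = -5
G = 6
M(Z) = 4 (M(Z) = -5 - 1*(-9) = -5 + 9 = 4)
E(u) = u²
(-5*E(G) + 0)*M(w(3)) = (-5*6² + 0)*4 = (-5*36 + 0)*4 = (-180 + 0)*4 = -180*4 = -720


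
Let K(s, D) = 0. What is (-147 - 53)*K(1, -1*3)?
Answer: 0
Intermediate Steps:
(-147 - 53)*K(1, -1*3) = (-147 - 53)*0 = -200*0 = 0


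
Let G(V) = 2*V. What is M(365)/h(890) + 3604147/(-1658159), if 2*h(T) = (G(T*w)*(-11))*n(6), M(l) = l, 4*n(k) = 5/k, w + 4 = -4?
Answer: -392375981/182397490 ≈ -2.1512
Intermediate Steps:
w = -8 (w = -4 - 4 = -8)
n(k) = 5/(4*k) (n(k) = (5/k)/4 = 5/(4*k))
h(T) = 55*T/3 (h(T) = (((2*(T*(-8)))*(-11))*((5/4)/6))/2 = (((2*(-8*T))*(-11))*((5/4)*(⅙)))/2 = ((-16*T*(-11))*(5/24))/2 = ((176*T)*(5/24))/2 = (110*T/3)/2 = 55*T/3)
M(365)/h(890) + 3604147/(-1658159) = 365/(((55/3)*890)) + 3604147/(-1658159) = 365/(48950/3) + 3604147*(-1/1658159) = 365*(3/48950) - 3604147/1658159 = 219/9790 - 3604147/1658159 = -392375981/182397490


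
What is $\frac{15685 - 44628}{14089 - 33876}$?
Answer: $\frac{28943}{19787} \approx 1.4627$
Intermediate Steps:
$\frac{15685 - 44628}{14089 - 33876} = - \frac{28943}{-19787} = \left(-28943\right) \left(- \frac{1}{19787}\right) = \frac{28943}{19787}$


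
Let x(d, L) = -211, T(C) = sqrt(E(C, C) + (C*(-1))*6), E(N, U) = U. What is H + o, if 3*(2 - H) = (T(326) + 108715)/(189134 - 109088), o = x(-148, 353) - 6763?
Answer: -1674350851/240138 - I*sqrt(1630)/240138 ≈ -6972.5 - 0.00016813*I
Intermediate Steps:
T(C) = sqrt(5)*sqrt(-C) (T(C) = sqrt(C + (C*(-1))*6) = sqrt(C - C*6) = sqrt(C - 6*C) = sqrt(-5*C) = sqrt(5)*sqrt(-C))
o = -6974 (o = -211 - 6763 = -6974)
H = 371561/240138 - I*sqrt(1630)/240138 (H = 2 - (sqrt(5)*sqrt(-1*326) + 108715)/(3*(189134 - 109088)) = 2 - (sqrt(5)*sqrt(-326) + 108715)/(3*80046) = 2 - (sqrt(5)*(I*sqrt(326)) + 108715)/(3*80046) = 2 - (I*sqrt(1630) + 108715)/(3*80046) = 2 - (108715 + I*sqrt(1630))/(3*80046) = 2 - (108715/80046 + I*sqrt(1630)/80046)/3 = 2 + (-108715/240138 - I*sqrt(1630)/240138) = 371561/240138 - I*sqrt(1630)/240138 ≈ 1.5473 - 0.00016813*I)
H + o = (371561/240138 - I*sqrt(1630)/240138) - 6974 = -1674350851/240138 - I*sqrt(1630)/240138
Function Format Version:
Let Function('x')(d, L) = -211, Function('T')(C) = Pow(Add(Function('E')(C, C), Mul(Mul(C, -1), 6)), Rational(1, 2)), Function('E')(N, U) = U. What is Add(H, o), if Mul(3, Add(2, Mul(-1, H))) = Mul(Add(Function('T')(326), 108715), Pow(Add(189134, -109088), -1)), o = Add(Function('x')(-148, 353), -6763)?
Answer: Add(Rational(-1674350851, 240138), Mul(Rational(-1, 240138), I, Pow(1630, Rational(1, 2)))) ≈ Add(-6972.5, Mul(-0.00016813, I))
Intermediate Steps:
Function('T')(C) = Mul(Pow(5, Rational(1, 2)), Pow(Mul(-1, C), Rational(1, 2))) (Function('T')(C) = Pow(Add(C, Mul(Mul(C, -1), 6)), Rational(1, 2)) = Pow(Add(C, Mul(Mul(-1, C), 6)), Rational(1, 2)) = Pow(Add(C, Mul(-6, C)), Rational(1, 2)) = Pow(Mul(-5, C), Rational(1, 2)) = Mul(Pow(5, Rational(1, 2)), Pow(Mul(-1, C), Rational(1, 2))))
o = -6974 (o = Add(-211, -6763) = -6974)
H = Add(Rational(371561, 240138), Mul(Rational(-1, 240138), I, Pow(1630, Rational(1, 2)))) (H = Add(2, Mul(Rational(-1, 3), Mul(Add(Mul(Pow(5, Rational(1, 2)), Pow(Mul(-1, 326), Rational(1, 2))), 108715), Pow(Add(189134, -109088), -1)))) = Add(2, Mul(Rational(-1, 3), Mul(Add(Mul(Pow(5, Rational(1, 2)), Pow(-326, Rational(1, 2))), 108715), Pow(80046, -1)))) = Add(2, Mul(Rational(-1, 3), Mul(Add(Mul(Pow(5, Rational(1, 2)), Mul(I, Pow(326, Rational(1, 2)))), 108715), Rational(1, 80046)))) = Add(2, Mul(Rational(-1, 3), Mul(Add(Mul(I, Pow(1630, Rational(1, 2))), 108715), Rational(1, 80046)))) = Add(2, Mul(Rational(-1, 3), Mul(Add(108715, Mul(I, Pow(1630, Rational(1, 2)))), Rational(1, 80046)))) = Add(2, Mul(Rational(-1, 3), Add(Rational(108715, 80046), Mul(Rational(1, 80046), I, Pow(1630, Rational(1, 2)))))) = Add(2, Add(Rational(-108715, 240138), Mul(Rational(-1, 240138), I, Pow(1630, Rational(1, 2))))) = Add(Rational(371561, 240138), Mul(Rational(-1, 240138), I, Pow(1630, Rational(1, 2)))) ≈ Add(1.5473, Mul(-0.00016813, I)))
Add(H, o) = Add(Add(Rational(371561, 240138), Mul(Rational(-1, 240138), I, Pow(1630, Rational(1, 2)))), -6974) = Add(Rational(-1674350851, 240138), Mul(Rational(-1, 240138), I, Pow(1630, Rational(1, 2))))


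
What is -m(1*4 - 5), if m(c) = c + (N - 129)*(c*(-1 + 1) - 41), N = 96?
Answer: -1352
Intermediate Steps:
m(c) = 1353 + c (m(c) = c + (96 - 129)*(c*(-1 + 1) - 41) = c - 33*(c*0 - 41) = c - 33*(0 - 41) = c - 33*(-41) = c + 1353 = 1353 + c)
-m(1*4 - 5) = -(1353 + (1*4 - 5)) = -(1353 + (4 - 5)) = -(1353 - 1) = -1*1352 = -1352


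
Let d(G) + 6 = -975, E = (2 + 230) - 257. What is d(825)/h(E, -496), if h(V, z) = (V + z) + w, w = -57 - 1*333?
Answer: 981/911 ≈ 1.0768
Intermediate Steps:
w = -390 (w = -57 - 333 = -390)
E = -25 (E = 232 - 257 = -25)
d(G) = -981 (d(G) = -6 - 975 = -981)
h(V, z) = -390 + V + z (h(V, z) = (V + z) - 390 = -390 + V + z)
d(825)/h(E, -496) = -981/(-390 - 25 - 496) = -981/(-911) = -981*(-1/911) = 981/911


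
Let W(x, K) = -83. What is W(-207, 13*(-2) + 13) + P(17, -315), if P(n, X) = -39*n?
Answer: -746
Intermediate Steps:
W(-207, 13*(-2) + 13) + P(17, -315) = -83 - 39*17 = -83 - 663 = -746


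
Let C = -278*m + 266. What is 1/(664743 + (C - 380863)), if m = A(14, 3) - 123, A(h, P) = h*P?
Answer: 1/306664 ≈ 3.2609e-6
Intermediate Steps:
A(h, P) = P*h
m = -81 (m = 3*14 - 123 = 42 - 123 = -81)
C = 22784 (C = -278*(-81) + 266 = 22518 + 266 = 22784)
1/(664743 + (C - 380863)) = 1/(664743 + (22784 - 380863)) = 1/(664743 - 358079) = 1/306664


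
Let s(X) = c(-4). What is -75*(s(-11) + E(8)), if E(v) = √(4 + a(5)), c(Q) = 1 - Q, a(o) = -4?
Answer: -375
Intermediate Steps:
s(X) = 5 (s(X) = 1 - 1*(-4) = 1 + 4 = 5)
E(v) = 0 (E(v) = √(4 - 4) = √0 = 0)
-75*(s(-11) + E(8)) = -75*(5 + 0) = -75*5 = -375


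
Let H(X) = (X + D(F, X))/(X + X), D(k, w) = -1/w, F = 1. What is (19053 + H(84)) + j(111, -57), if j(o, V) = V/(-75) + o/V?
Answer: 127711461557/6703200 ≈ 19052.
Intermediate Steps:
j(o, V) = -V/75 + o/V (j(o, V) = V*(-1/75) + o/V = -V/75 + o/V)
H(X) = (X - 1/X)/(2*X) (H(X) = (X - 1/X)/(X + X) = (X - 1/X)/((2*X)) = (X - 1/X)*(1/(2*X)) = (X - 1/X)/(2*X))
(19053 + H(84)) + j(111, -57) = (19053 + (½)*(-1 + 84²)/84²) + (-1/75*(-57) + 111/(-57)) = (19053 + (½)*(1/7056)*(-1 + 7056)) + (19/25 + 111*(-1/57)) = (19053 + (½)*(1/7056)*7055) + (19/25 - 37/19) = (19053 + 7055/14112) - 564/475 = 268882991/14112 - 564/475 = 127711461557/6703200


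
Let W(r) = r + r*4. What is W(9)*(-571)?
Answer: -25695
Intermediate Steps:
W(r) = 5*r (W(r) = r + 4*r = 5*r)
W(9)*(-571) = (5*9)*(-571) = 45*(-571) = -25695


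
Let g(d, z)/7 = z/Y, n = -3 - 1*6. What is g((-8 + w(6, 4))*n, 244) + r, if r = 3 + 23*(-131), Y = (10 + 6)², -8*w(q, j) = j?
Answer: -192213/64 ≈ -3003.3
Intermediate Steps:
w(q, j) = -j/8
n = -9 (n = -3 - 6 = -9)
Y = 256 (Y = 16² = 256)
g(d, z) = 7*z/256 (g(d, z) = 7*(z/256) = 7*z/256)
r = -3010 (r = 3 - 3013 = -3010)
g((-8 + w(6, 4))*n, 244) + r = (7/256)*244 - 3010 = 427/64 - 3010 = -192213/64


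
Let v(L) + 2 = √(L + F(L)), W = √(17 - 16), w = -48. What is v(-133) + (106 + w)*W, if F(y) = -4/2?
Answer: 56 + 3*I*√15 ≈ 56.0 + 11.619*I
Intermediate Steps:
F(y) = -2 (F(y) = -4*½ = -2)
W = 1 (W = √1 = 1)
v(L) = -2 + √(-2 + L) (v(L) = -2 + √(L - 2) = -2 + √(-2 + L))
v(-133) + (106 + w)*W = (-2 + √(-2 - 133)) + (106 - 48)*1 = (-2 + √(-135)) + 58*1 = (-2 + 3*I*√15) + 58 = 56 + 3*I*√15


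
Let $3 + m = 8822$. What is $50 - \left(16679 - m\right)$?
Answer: $-7810$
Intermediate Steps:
$m = 8819$ ($m = -3 + 8822 = 8819$)
$50 - \left(16679 - m\right) = 50 - \left(16679 - 8819\right) = 50 - 7860 = -7810$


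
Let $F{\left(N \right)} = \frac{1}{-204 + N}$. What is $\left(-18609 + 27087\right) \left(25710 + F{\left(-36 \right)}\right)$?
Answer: $\frac{8718773787}{40} \approx 2.1797 \cdot 10^{8}$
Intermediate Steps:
$\left(-18609 + 27087\right) \left(25710 + F{\left(-36 \right)}\right) = \left(-18609 + 27087\right) \left(25710 + \frac{1}{-204 - 36}\right) = 8478 \left(25710 + \frac{1}{-240}\right) = 8478 \left(25710 - \frac{1}{240}\right) = 8478 \cdot \frac{6170399}{240} = \frac{8718773787}{40}$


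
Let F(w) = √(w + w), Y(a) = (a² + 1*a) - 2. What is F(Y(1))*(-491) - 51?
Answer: -51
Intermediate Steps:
Y(a) = -2 + a + a² (Y(a) = (a² + a) - 2 = (a + a²) - 2 = -2 + a + a²)
F(w) = √2*√w (F(w) = √(2*w) = √2*√w)
F(Y(1))*(-491) - 51 = (√2*√(-2 + 1 + 1²))*(-491) - 51 = (√2*√(-2 + 1 + 1))*(-491) - 51 = (√2*√0)*(-491) - 51 = (√2*0)*(-491) - 51 = 0*(-491) - 51 = 0 - 51 = -51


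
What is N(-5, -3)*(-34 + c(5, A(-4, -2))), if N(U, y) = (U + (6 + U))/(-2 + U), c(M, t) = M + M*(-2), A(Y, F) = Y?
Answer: -156/7 ≈ -22.286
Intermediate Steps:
c(M, t) = -M (c(M, t) = M - 2*M = -M)
N(U, y) = (6 + 2*U)/(-2 + U)
N(-5, -3)*(-34 + c(5, A(-4, -2))) = (2*(3 - 5)/(-2 - 5))*(-34 - 1*5) = (2*(-2)/(-7))*(-34 - 5) = (2*(-⅐)*(-2))*(-39) = (4/7)*(-39) = -156/7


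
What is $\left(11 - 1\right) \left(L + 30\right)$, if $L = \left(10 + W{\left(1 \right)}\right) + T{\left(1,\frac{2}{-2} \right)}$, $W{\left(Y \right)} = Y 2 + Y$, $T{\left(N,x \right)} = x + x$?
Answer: $410$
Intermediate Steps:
$T{\left(N,x \right)} = 2 x$
$W{\left(Y \right)} = 3 Y$ ($W{\left(Y \right)} = 2 Y + Y = 3 Y$)
$L = 11$ ($L = \left(10 + 3 \cdot 1\right) + 2 \frac{2}{-2} = \left(10 + 3\right) + 2 \cdot 2 \left(- \frac{1}{2}\right) = 13 + 2 \left(-1\right) = 13 - 2 = 11$)
$\left(11 - 1\right) \left(L + 30\right) = \left(11 - 1\right) \left(11 + 30\right) = 10 \cdot 41 = 410$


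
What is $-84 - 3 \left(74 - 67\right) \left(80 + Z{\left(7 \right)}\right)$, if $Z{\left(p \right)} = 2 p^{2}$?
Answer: $-3822$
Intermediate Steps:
$-84 - 3 \left(74 - 67\right) \left(80 + Z{\left(7 \right)}\right) = -84 - 3 \left(74 - 67\right) \left(80 + 2 \cdot 7^{2}\right) = -84 - 3 \cdot 7 \left(80 + 2 \cdot 49\right) = -84 - 3 \cdot 7 \left(80 + 98\right) = -84 - 3 \cdot 7 \cdot 178 = -84 - 3738 = -3822$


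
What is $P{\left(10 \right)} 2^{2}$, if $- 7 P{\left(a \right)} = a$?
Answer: $- \frac{40}{7} \approx -5.7143$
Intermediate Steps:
$P{\left(a \right)} = - \frac{a}{7}$
$P{\left(10 \right)} 2^{2} = \left(- \frac{1}{7}\right) 10 \cdot 2^{2} = \left(- \frac{10}{7}\right) 4 = - \frac{40}{7}$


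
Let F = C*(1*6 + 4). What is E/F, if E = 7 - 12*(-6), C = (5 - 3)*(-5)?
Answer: -79/100 ≈ -0.79000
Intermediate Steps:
C = -10 (C = 2*(-5) = -10)
E = 79 (E = 7 + 72 = 79)
F = -100 (F = -10*(1*6 + 4) = -10*(6 + 4) = -10*10 = -100)
E/F = 79/(-100) = 79*(-1/100) = -79/100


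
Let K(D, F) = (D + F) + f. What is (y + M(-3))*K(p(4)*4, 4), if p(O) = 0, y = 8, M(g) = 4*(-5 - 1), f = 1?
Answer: -80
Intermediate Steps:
M(g) = -24 (M(g) = 4*(-6) = -24)
K(D, F) = 1 + D + F (K(D, F) = (D + F) + 1 = 1 + D + F)
(y + M(-3))*K(p(4)*4, 4) = (8 - 24)*(1 + 0*4 + 4) = -16*(1 + 0 + 4) = -16*5 = -80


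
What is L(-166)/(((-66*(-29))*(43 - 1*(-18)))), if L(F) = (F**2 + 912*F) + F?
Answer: -20667/19459 ≈ -1.0621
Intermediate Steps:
L(F) = F**2 + 913*F
L(-166)/(((-66*(-29))*(43 - 1*(-18)))) = (-166*(913 - 166))/(((-66*(-29))*(43 - 1*(-18)))) = (-166*747)/((1914*(43 + 18))) = -124002/(1914*61) = -124002/116754 = -124002*1/116754 = -20667/19459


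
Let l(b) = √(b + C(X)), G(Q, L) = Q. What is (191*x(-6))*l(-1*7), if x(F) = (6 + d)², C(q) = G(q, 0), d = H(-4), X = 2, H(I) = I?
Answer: 764*I*√5 ≈ 1708.4*I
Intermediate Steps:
d = -4
C(q) = q
x(F) = 4 (x(F) = (6 - 4)² = 2² = 4)
l(b) = √(2 + b) (l(b) = √(b + 2) = √(2 + b))
(191*x(-6))*l(-1*7) = (191*4)*√(2 - 1*7) = 764*√(2 - 7) = 764*√(-5) = 764*(I*√5) = 764*I*√5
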